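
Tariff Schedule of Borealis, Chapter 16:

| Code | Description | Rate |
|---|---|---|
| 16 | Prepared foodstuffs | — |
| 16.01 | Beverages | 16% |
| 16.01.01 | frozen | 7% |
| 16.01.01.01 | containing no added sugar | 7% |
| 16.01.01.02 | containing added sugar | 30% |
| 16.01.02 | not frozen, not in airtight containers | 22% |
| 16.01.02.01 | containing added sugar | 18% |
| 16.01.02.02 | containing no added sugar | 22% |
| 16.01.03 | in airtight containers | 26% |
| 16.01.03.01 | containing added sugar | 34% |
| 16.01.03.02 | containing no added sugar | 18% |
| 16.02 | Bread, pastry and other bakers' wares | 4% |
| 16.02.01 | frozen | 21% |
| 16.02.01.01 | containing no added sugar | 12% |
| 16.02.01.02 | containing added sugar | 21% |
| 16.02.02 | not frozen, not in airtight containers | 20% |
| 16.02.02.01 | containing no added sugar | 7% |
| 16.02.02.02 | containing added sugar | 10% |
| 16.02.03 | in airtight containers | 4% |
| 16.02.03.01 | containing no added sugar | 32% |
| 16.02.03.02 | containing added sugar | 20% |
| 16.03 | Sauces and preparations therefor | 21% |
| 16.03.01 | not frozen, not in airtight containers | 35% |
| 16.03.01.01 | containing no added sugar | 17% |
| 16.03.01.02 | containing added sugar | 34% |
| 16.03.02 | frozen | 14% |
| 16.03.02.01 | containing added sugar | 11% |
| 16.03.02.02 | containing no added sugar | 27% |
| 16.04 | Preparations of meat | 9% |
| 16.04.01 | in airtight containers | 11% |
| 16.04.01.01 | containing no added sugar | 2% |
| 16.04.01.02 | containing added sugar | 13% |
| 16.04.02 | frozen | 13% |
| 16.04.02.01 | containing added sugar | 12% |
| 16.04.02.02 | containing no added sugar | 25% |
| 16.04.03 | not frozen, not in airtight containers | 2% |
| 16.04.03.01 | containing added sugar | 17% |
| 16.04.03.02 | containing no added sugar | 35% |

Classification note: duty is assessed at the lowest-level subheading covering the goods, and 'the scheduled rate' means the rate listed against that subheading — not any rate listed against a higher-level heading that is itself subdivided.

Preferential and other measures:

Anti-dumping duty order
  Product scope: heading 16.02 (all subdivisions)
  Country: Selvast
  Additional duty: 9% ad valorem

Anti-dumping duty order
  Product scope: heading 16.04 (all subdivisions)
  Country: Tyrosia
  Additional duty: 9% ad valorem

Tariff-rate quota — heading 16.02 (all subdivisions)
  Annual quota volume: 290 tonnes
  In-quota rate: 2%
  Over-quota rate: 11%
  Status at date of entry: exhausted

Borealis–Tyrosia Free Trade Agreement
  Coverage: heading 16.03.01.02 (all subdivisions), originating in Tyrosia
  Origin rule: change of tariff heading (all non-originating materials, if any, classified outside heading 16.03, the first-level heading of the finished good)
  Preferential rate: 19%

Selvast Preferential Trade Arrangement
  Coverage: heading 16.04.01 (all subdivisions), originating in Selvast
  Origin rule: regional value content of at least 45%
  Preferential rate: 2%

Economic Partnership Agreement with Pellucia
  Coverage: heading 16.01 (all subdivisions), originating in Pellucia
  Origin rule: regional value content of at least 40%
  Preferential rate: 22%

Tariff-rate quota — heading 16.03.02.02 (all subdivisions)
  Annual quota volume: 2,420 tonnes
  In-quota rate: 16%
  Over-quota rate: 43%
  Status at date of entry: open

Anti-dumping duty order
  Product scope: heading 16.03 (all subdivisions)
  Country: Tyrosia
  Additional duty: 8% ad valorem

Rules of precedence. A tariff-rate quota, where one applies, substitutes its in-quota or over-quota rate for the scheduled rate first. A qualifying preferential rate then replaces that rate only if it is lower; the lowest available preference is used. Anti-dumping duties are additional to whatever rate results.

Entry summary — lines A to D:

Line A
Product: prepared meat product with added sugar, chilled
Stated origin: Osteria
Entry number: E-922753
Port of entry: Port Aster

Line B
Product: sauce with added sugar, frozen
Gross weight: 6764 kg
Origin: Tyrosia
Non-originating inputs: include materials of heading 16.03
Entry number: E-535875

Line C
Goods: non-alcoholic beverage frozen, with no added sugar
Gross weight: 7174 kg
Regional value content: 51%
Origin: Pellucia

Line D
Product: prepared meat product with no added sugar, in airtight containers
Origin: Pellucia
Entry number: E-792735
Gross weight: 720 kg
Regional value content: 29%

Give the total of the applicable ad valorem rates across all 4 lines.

45%

Line A: prepared meat product → 16.04; chilled → 16.04.03; with added sugar → 16.04.03.01. Scheduled 17%. No special measure applies. → 17%.
Line B: sauce → 16.03; frozen → 16.03.02; with added sugar → 16.03.02.01. Scheduled 11%. Tyrosia agreement on 16.03.01.02: 16.03.02.01 not covered; anti-dumping (Tyrosia, 16.03): +8%; total 11% + 8% = 19%. → 19%.
Line C: non-alcoholic beverage → 16.01; frozen → 16.01.01; with no added sugar → 16.01.01.01. Scheduled 7%. Pellucia agreement on 16.01: RVC ≥ 40% → 22% available; preference 22% not lower than 7% → no reduction. → 7%.
Line D: prepared meat product → 16.04; in airtight containers → 16.04.01; with no added sugar → 16.04.01.01. Scheduled 2%. Pellucia agreement on 16.01: 16.04.01.01 not covered. → 2%.
Sum: 17% + 19% + 7% + 2% = 45%.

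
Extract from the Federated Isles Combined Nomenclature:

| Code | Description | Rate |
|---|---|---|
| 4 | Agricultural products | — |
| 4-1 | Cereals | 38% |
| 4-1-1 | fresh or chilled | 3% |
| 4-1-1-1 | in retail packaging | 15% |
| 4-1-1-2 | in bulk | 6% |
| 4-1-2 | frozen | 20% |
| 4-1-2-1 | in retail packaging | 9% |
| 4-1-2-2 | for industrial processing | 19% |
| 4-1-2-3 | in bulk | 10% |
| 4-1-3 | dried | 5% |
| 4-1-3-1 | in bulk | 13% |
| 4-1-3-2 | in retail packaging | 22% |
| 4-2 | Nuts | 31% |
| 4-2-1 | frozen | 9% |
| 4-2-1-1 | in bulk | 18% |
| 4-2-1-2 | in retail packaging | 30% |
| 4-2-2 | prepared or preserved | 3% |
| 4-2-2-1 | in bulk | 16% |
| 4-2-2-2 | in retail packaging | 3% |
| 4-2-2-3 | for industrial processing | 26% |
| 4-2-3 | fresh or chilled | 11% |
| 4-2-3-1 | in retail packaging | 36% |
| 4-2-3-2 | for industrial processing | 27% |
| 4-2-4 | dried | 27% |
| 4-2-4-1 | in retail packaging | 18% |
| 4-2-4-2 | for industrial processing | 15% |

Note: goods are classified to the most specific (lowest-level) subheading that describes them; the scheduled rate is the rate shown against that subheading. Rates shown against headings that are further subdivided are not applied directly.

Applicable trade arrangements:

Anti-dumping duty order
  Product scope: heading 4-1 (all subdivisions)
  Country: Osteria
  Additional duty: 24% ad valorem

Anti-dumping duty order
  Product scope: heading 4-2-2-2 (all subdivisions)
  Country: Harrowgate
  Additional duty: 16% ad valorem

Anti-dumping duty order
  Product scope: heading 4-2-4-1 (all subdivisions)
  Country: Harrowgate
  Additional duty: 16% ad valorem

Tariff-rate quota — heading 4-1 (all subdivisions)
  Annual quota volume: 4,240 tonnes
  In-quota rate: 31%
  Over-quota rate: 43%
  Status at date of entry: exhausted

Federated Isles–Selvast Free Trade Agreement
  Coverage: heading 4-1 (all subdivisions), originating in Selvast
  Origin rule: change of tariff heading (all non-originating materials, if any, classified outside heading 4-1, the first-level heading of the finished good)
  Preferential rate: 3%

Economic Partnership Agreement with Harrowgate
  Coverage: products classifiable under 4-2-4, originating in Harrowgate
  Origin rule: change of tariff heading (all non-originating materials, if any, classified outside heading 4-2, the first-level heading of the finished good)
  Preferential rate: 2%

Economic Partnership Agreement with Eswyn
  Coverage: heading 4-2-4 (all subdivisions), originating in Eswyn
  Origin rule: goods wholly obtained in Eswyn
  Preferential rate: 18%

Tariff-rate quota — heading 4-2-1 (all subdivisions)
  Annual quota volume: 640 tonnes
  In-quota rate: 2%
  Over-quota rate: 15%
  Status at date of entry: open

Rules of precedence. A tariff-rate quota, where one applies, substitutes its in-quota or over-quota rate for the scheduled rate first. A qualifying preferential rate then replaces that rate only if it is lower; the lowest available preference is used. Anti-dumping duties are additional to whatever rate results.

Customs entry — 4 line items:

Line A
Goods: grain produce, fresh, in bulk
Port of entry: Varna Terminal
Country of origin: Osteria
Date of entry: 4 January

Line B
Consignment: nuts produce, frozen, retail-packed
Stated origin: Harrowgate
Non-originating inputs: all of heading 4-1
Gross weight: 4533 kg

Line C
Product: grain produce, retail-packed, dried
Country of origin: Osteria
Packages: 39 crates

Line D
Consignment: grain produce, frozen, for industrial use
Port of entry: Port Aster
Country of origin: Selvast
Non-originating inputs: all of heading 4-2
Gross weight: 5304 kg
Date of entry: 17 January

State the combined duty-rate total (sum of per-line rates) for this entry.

139%

Line A: grain → 4-1; fresh → 4-1-1; in bulk → 4-1-1-2. Scheduled 6%. quota on 4-1 exhausted → over-quota 43%; anti-dumping (Osteria, 4-1): +24%; total 43% + 24% = 67%. → 67%.
Line B: nuts → 4-2; frozen → 4-2-1; retail-packed → 4-2-1-2. Scheduled 30%. quota on 4-2-1 open → in-quota 2%; Harrowgate agreement on 4-2-4: 4-2-1-2 not covered. → 2%.
Line C: grain → 4-1; dried → 4-1-3; retail-packed → 4-1-3-2. Scheduled 22%. quota on 4-1 exhausted → over-quota 43%; anti-dumping (Osteria, 4-1): +24%; total 43% + 24% = 67%. → 67%.
Line D: grain → 4-1; frozen → 4-1-2; for industrial use → 4-1-2-2. Scheduled 19%. quota on 4-1 exhausted → over-quota 43%; Selvast agreement on 4-1: CTH met → 3% available; preferential 3%. → 3%.
Sum: 67% + 2% + 67% + 3% = 139%.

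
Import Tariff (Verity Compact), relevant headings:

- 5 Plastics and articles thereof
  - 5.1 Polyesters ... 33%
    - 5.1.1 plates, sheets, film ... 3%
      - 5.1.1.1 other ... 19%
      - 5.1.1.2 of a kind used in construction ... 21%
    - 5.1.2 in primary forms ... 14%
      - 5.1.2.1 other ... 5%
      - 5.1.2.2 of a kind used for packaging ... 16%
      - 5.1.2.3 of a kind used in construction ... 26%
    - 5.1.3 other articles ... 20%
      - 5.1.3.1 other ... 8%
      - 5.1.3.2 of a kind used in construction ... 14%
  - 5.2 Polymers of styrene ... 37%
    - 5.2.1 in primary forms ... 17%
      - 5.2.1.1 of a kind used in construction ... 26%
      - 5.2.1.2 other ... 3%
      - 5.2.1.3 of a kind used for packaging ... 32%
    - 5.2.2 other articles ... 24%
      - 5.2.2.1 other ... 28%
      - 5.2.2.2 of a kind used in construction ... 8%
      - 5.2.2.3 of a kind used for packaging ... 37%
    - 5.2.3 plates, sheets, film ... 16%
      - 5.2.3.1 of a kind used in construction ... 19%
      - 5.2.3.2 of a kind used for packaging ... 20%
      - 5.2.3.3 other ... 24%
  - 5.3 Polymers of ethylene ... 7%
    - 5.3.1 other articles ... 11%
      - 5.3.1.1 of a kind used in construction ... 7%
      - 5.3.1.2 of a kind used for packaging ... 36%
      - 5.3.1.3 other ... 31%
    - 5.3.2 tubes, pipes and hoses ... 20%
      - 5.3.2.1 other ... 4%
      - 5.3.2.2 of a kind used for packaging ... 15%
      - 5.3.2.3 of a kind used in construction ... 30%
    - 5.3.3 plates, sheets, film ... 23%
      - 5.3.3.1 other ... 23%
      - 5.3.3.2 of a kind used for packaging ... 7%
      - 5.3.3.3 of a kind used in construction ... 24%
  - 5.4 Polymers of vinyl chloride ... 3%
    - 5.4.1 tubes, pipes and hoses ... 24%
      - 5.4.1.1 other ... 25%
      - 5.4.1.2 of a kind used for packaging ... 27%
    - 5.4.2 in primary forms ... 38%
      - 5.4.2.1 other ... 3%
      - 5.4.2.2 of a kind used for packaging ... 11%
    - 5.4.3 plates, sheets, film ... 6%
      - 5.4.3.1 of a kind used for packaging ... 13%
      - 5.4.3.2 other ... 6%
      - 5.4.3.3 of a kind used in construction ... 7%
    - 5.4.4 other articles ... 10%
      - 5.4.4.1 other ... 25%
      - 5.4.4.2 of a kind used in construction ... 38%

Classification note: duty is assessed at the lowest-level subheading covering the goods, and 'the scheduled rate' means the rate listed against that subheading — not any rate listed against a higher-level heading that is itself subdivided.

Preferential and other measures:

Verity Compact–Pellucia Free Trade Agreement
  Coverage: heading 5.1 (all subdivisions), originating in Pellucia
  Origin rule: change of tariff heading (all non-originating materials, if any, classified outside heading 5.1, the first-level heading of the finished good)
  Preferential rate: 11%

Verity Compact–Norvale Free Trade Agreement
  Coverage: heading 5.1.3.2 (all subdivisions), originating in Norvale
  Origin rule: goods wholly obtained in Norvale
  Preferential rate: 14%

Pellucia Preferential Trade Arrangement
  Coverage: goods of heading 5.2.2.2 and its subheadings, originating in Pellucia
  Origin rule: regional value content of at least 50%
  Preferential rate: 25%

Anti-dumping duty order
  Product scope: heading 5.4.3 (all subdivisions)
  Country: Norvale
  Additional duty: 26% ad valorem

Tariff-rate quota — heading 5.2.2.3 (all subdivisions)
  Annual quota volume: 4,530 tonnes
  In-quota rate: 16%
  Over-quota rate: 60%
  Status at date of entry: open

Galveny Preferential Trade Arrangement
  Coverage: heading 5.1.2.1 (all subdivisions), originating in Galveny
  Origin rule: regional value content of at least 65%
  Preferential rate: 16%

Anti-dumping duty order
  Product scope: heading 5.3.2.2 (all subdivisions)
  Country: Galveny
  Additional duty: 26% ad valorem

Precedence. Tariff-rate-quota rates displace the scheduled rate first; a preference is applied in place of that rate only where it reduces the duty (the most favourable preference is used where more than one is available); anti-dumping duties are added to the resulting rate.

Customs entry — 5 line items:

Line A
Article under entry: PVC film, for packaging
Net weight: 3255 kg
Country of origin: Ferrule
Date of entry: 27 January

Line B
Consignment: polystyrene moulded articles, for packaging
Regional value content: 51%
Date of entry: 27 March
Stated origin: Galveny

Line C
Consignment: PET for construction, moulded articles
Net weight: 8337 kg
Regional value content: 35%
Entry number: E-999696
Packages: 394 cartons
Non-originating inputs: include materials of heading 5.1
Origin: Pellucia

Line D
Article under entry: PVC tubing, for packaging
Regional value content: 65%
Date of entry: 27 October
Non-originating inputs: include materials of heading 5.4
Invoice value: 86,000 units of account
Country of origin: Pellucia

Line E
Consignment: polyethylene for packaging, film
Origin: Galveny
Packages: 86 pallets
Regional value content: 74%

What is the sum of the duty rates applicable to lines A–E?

Line A: PVC → 5.4; film → 5.4.3; for packaging → 5.4.3.1. Scheduled 13%. No special measure applies. → 13%.
Line B: polystyrene → 5.2; moulded articles → 5.2.2; for packaging → 5.2.2.3. Scheduled 37%. quota on 5.2.2.3 open → in-quota 16%; Galveny agreement on 5.1.2.1: 5.2.2.3 not covered. → 16%.
Line C: PET → 5.1; moulded articles → 5.1.3; for construction → 5.1.3.2. Scheduled 14%. Pellucia agreement on 5.1: CTH not met; Pellucia agreement on 5.2.2.2: 5.1.3.2 not covered. → 14%.
Line D: PVC → 5.4; tubing → 5.4.1; for packaging → 5.4.1.2. Scheduled 27%. Pellucia agreement on 5.1: 5.4.1.2 not covered; Pellucia agreement on 5.2.2.2: 5.4.1.2 not covered. → 27%.
Line E: polyethylene → 5.3; film → 5.3.3; for packaging → 5.3.3.2. Scheduled 7%. Galveny agreement on 5.1.2.1: 5.3.3.2 not covered. → 7%.
Sum: 13% + 16% + 14% + 27% + 7% = 77%.

77%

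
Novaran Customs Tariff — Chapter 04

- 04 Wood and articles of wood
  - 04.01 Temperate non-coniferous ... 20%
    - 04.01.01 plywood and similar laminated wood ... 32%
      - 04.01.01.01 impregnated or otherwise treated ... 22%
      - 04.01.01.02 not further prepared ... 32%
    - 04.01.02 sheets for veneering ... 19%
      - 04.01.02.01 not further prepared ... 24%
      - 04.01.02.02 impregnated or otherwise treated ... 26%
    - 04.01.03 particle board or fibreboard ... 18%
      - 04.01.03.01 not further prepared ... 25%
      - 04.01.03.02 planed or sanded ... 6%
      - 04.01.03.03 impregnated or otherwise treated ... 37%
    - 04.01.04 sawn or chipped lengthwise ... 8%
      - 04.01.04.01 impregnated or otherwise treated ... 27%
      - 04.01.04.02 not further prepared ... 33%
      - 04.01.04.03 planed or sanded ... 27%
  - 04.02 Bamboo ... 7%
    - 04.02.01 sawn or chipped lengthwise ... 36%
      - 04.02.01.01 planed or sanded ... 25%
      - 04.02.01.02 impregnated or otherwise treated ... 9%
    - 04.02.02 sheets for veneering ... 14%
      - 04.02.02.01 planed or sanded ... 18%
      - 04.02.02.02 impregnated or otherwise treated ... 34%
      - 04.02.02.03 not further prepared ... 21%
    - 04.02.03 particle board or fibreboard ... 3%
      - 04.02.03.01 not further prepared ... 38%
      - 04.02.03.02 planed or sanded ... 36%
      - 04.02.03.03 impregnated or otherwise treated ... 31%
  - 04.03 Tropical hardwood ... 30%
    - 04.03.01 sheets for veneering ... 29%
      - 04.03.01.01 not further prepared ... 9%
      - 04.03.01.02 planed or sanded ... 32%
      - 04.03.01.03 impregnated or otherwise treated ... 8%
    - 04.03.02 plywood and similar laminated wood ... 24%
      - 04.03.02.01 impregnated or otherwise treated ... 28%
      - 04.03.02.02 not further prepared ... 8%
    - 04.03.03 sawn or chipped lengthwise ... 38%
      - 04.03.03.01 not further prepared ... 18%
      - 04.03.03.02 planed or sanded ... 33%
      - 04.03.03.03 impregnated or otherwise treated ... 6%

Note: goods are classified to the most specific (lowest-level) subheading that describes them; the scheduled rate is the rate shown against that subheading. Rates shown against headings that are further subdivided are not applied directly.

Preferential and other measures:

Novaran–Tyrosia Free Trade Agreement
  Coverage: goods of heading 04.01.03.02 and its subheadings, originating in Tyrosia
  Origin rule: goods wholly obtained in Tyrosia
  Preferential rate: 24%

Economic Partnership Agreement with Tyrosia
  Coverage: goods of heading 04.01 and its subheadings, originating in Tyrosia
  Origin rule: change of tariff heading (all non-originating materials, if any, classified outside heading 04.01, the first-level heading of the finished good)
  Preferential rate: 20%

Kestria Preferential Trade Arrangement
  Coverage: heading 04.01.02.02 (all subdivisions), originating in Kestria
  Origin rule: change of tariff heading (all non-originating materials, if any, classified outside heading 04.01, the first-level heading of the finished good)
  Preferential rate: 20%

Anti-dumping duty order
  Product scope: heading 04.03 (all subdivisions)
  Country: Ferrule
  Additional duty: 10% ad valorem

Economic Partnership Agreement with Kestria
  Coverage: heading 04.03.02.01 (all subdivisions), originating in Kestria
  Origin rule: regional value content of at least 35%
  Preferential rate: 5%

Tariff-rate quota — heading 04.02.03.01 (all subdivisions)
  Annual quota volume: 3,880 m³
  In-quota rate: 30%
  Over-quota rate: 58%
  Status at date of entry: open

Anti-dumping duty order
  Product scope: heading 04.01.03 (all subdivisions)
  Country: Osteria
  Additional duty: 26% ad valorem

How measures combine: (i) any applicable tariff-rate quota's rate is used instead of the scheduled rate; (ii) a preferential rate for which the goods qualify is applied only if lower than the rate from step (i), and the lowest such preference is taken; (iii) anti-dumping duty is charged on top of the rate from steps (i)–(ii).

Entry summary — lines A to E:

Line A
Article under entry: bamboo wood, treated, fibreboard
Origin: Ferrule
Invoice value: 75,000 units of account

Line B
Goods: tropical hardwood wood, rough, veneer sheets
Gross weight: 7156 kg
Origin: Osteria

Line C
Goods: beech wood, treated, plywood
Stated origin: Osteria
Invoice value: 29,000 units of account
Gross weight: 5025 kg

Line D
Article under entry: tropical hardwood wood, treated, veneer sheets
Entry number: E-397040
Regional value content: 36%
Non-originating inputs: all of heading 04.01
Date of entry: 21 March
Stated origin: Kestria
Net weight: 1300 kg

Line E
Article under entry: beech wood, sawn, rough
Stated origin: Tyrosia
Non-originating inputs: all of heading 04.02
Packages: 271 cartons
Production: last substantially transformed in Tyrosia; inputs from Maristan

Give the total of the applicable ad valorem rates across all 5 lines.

90%

Line A: bamboo → 04.02; fibreboard → 04.02.03; treated → 04.02.03.03. Scheduled 31%. No special measure applies. → 31%.
Line B: tropical hardwood → 04.03; veneer sheets → 04.03.01; rough → 04.03.01.01. Scheduled 9%. No special measure applies. → 9%.
Line C: beech → 04.01; plywood → 04.01.01; treated → 04.01.01.01. Scheduled 22%. No special measure applies. → 22%.
Line D: tropical hardwood → 04.03; veneer sheets → 04.03.01; treated → 04.03.01.03. Scheduled 8%. Kestria agreement on 04.01.02.02: 04.03.01.03 not covered; Kestria agreement on 04.03.02.01: 04.03.01.03 not covered. → 8%.
Line E: beech → 04.01; sawn → 04.01.04; rough → 04.01.04.02. Scheduled 33%. Tyrosia agreement on 04.01.03.02: 04.01.04.02 not covered; Tyrosia agreement on 04.01: CTH met → 20% available; preferential 20%. → 20%.
Sum: 31% + 9% + 22% + 8% + 20% = 90%.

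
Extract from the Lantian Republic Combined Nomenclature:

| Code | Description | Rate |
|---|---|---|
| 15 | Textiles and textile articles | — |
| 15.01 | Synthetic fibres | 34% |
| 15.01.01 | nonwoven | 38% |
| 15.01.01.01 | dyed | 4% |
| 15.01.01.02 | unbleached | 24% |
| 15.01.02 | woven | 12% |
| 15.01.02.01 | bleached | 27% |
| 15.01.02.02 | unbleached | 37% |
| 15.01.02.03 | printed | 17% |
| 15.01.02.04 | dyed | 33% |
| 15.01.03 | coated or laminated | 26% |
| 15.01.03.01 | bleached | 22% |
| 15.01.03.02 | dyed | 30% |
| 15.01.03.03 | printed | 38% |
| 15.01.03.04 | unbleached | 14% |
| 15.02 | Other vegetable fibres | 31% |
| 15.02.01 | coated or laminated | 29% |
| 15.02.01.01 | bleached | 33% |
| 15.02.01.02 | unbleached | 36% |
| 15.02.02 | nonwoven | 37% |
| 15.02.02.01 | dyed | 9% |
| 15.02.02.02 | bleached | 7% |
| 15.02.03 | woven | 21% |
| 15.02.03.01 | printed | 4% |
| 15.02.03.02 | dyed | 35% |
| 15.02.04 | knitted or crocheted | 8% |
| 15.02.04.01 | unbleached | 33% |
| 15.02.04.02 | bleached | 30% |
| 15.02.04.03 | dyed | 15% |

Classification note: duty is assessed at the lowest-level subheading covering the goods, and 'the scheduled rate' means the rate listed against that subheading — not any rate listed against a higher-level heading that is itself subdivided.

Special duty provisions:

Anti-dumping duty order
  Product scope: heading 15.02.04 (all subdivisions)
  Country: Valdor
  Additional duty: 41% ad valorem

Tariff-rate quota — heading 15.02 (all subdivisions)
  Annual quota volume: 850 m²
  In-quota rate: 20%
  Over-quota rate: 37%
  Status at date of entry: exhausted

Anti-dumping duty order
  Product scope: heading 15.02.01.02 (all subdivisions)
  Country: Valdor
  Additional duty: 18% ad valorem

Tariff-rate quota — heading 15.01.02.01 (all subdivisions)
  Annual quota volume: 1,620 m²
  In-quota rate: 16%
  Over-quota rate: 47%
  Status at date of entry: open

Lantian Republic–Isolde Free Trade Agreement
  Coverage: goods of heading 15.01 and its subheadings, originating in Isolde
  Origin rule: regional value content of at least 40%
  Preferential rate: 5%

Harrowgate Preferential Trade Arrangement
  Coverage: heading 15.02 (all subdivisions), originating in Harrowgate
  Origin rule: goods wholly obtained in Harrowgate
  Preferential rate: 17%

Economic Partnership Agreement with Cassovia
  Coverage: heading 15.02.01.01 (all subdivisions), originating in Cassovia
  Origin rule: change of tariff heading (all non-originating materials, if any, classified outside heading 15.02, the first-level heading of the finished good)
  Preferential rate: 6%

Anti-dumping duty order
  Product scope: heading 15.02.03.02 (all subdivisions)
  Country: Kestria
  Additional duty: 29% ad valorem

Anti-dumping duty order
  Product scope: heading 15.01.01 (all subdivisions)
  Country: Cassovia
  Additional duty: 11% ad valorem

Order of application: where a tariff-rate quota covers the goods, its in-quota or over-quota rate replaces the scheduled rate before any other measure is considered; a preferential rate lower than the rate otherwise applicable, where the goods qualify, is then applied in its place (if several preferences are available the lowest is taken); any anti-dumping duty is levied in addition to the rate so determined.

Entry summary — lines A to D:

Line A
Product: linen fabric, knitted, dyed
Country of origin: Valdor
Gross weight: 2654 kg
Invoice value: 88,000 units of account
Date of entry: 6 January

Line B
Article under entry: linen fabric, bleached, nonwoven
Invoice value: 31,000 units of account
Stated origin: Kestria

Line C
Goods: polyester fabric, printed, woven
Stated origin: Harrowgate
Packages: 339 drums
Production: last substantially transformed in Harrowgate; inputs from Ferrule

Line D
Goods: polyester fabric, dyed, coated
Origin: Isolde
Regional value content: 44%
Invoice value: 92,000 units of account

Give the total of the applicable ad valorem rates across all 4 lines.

137%

Line A: linen → 15.02; knitted → 15.02.04; dyed → 15.02.04.03. Scheduled 15%. quota on 15.02 exhausted → over-quota 37%; anti-dumping (Valdor, 15.02.04): +41%; total 37% + 41% = 78%. → 78%.
Line B: linen → 15.02; nonwoven → 15.02.02; bleached → 15.02.02.02. Scheduled 7%. quota on 15.02 exhausted → over-quota 37%. → 37%.
Line C: polyester → 15.01; woven → 15.01.02; printed → 15.01.02.03. Scheduled 17%. Harrowgate agreement on 15.02: 15.01.02.03 not covered. → 17%.
Line D: polyester → 15.01; coated → 15.01.03; dyed → 15.01.03.02. Scheduled 30%. Isolde agreement on 15.01: RVC ≥ 40% → 5% available; preferential 5%. → 5%.
Sum: 78% + 37% + 17% + 5% = 137%.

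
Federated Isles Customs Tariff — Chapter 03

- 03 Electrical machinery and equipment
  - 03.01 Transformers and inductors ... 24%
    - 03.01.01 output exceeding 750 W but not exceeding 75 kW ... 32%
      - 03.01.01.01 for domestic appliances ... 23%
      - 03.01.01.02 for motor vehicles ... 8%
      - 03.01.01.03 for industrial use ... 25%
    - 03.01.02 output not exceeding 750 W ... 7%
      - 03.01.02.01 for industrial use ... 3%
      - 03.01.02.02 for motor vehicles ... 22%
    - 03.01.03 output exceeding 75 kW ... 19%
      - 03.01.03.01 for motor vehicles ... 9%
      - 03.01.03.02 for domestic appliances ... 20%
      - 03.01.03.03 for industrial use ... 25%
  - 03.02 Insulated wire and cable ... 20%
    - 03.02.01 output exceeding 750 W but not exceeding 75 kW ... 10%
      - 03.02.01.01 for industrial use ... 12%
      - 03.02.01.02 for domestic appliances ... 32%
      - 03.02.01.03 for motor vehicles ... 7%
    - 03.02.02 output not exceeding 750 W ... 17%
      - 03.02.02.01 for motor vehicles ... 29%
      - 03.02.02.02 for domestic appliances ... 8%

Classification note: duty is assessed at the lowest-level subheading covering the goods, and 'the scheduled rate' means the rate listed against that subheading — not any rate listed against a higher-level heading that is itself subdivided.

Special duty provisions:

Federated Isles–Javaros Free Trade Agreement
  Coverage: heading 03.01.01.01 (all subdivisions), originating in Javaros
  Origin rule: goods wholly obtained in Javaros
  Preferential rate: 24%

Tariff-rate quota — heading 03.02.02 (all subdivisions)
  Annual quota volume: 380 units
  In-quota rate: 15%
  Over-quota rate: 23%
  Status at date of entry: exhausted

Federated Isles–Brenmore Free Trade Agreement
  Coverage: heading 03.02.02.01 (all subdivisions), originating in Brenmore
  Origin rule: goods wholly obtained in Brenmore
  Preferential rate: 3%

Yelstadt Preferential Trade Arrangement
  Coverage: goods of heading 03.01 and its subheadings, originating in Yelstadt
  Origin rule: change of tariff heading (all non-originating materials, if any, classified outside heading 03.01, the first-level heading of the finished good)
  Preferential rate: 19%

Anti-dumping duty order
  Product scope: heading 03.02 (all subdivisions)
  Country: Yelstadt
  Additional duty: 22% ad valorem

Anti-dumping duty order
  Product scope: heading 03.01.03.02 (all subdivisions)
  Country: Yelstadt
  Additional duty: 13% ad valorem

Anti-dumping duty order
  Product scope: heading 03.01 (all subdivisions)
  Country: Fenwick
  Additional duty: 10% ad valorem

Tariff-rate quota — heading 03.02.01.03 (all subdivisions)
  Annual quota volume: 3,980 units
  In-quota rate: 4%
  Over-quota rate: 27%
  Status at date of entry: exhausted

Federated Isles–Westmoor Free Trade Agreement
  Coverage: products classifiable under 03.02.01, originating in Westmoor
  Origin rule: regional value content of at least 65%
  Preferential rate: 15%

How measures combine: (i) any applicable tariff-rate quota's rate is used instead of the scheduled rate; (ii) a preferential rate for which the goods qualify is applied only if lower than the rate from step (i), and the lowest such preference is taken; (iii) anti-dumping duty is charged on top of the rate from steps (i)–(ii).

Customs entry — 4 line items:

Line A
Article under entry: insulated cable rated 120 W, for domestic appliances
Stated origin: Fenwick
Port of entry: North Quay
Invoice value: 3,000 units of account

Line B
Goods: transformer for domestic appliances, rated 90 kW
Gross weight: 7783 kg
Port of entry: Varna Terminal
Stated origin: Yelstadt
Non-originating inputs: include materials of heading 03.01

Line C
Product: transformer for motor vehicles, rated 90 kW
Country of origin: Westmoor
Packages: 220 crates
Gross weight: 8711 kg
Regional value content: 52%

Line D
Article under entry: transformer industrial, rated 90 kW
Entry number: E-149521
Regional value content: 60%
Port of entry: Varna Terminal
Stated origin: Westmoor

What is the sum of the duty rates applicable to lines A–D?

90%

Line A: insulated cable → 03.02; rated 120 W → 03.02.02; for domestic appliances → 03.02.02.02. Scheduled 8%. quota on 03.02.02 exhausted → over-quota 23%. → 23%.
Line B: transformer → 03.01; rated 90 kW → 03.01.03; for domestic appliances → 03.01.03.02. Scheduled 20%. Yelstadt agreement on 03.01: CTH not met; anti-dumping (Yelstadt, 03.01.03.02): +13%; total 20% + 13% = 33%. → 33%.
Line C: transformer → 03.01; rated 90 kW → 03.01.03; for motor vehicles → 03.01.03.01. Scheduled 9%. Westmoor agreement on 03.02.01: 03.01.03.01 not covered. → 9%.
Line D: transformer → 03.01; rated 90 kW → 03.01.03; industrial → 03.01.03.03. Scheduled 25%. Westmoor agreement on 03.02.01: 03.01.03.03 not covered. → 25%.
Sum: 23% + 33% + 9% + 25% = 90%.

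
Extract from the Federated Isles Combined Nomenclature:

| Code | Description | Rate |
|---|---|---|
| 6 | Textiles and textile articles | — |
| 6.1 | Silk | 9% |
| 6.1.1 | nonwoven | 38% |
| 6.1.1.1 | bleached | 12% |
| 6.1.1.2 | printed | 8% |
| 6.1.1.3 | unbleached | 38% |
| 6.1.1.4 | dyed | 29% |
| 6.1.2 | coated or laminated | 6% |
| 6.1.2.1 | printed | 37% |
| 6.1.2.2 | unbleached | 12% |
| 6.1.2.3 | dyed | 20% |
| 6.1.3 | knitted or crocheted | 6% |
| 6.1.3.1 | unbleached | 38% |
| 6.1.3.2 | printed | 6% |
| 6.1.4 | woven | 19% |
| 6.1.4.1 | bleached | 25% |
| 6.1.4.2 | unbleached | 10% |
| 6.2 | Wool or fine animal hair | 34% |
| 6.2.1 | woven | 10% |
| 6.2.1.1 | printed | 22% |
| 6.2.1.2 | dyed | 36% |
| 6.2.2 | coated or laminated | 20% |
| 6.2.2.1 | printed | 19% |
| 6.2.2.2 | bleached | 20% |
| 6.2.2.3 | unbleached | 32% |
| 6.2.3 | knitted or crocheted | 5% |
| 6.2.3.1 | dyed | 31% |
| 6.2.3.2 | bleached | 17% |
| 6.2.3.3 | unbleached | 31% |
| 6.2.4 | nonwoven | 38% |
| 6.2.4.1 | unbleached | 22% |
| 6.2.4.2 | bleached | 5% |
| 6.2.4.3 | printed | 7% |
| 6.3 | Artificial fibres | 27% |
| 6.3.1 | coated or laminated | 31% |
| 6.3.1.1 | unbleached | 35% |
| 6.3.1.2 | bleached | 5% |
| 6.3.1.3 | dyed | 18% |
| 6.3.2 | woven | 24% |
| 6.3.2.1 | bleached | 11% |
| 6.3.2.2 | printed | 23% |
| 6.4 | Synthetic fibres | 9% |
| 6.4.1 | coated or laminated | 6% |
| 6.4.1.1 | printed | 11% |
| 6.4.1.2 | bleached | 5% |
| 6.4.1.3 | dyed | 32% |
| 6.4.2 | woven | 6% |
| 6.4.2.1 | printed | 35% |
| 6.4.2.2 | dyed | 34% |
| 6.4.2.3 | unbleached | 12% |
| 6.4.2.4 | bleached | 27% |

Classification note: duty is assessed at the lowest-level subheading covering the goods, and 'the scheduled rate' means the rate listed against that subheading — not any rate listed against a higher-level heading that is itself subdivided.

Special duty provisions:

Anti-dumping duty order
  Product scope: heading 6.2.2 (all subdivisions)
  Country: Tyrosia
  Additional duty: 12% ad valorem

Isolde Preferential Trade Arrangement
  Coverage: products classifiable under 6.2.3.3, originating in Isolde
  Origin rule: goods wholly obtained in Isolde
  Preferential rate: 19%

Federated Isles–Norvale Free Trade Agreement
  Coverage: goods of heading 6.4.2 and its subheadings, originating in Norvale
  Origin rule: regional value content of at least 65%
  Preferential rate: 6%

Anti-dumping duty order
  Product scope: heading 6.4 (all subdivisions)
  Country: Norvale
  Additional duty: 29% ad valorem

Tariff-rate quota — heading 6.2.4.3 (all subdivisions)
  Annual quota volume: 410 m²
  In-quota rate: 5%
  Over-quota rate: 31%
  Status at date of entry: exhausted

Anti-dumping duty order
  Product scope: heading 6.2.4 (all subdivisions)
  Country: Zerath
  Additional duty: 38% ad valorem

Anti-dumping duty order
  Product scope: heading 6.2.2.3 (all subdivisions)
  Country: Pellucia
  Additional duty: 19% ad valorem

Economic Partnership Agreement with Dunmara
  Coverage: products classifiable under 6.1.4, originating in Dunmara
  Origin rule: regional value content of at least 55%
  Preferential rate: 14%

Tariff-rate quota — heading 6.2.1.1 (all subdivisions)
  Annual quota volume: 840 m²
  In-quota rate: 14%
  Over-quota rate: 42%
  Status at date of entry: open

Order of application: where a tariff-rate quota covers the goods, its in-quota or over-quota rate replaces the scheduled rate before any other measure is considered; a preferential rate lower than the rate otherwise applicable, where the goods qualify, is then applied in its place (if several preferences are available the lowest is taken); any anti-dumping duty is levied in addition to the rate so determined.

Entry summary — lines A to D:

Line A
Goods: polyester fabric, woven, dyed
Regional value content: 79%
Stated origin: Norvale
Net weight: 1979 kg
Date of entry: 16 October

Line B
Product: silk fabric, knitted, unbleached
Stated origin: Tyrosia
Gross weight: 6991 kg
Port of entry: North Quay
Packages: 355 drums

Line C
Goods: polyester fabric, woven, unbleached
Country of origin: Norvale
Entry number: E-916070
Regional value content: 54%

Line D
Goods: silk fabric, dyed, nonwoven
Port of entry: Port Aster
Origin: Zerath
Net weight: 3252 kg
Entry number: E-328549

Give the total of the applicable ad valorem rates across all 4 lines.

Line A: polyester → 6.4; woven → 6.4.2; dyed → 6.4.2.2. Scheduled 34%. Norvale agreement on 6.4.2: RVC ≥ 65% → 6% available; preferential 6%; anti-dumping (Norvale, 6.4): +29%; total 6% + 29% = 35%. → 35%.
Line B: silk → 6.1; knitted → 6.1.3; unbleached → 6.1.3.1. Scheduled 38%. No special measure applies. → 38%.
Line C: polyester → 6.4; woven → 6.4.2; unbleached → 6.4.2.3. Scheduled 12%. Norvale agreement on 6.4.2: RVC < 65%; anti-dumping (Norvale, 6.4): +29%; total 12% + 29% = 41%. → 41%.
Line D: silk → 6.1; nonwoven → 6.1.1; dyed → 6.1.1.4. Scheduled 29%. No special measure applies. → 29%.
Sum: 35% + 38% + 41% + 29% = 143%.

143%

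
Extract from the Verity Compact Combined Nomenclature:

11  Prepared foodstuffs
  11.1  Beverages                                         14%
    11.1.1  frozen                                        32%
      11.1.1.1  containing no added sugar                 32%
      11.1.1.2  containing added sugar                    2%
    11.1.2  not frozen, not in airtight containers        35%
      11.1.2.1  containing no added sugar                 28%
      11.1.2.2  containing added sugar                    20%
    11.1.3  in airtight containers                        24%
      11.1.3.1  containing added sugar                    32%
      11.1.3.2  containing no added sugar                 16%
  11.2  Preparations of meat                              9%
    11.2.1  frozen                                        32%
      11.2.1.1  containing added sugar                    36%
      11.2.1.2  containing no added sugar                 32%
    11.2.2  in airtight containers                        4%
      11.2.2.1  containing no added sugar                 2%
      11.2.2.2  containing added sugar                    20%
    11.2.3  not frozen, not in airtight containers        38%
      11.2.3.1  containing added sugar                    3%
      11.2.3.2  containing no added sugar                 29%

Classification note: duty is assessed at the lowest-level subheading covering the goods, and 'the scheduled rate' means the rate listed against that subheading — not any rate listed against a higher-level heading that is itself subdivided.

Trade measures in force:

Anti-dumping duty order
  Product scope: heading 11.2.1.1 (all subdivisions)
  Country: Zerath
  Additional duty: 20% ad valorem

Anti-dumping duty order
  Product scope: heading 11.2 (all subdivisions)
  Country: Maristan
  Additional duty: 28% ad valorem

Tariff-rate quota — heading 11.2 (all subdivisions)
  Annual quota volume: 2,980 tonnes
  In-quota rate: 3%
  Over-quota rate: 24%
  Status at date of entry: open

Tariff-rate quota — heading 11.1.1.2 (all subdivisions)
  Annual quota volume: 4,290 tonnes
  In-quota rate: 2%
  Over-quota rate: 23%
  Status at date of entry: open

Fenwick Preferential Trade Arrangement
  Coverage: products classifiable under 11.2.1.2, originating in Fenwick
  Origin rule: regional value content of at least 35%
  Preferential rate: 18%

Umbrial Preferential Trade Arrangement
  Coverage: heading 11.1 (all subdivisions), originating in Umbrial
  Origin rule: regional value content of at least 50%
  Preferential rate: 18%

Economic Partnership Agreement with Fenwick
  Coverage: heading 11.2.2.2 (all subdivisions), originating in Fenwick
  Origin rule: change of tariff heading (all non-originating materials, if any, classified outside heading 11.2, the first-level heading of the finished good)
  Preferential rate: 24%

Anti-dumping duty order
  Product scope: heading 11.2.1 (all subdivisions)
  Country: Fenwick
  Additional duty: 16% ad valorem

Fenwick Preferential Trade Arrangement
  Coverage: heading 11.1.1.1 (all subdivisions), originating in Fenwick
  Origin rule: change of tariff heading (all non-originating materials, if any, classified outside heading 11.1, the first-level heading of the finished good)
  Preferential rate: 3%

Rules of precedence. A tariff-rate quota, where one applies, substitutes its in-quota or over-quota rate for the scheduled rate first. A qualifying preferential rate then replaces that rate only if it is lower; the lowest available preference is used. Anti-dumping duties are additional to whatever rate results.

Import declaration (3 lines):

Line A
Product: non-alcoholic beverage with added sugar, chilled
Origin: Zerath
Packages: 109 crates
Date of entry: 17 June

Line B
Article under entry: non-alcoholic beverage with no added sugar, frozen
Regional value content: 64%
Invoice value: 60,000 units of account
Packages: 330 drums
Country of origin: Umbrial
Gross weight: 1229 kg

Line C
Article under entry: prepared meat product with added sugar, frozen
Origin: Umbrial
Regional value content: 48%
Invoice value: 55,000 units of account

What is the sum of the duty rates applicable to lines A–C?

Line A: non-alcoholic beverage → 11.1; chilled → 11.1.2; with added sugar → 11.1.2.2. Scheduled 20%. No special measure applies. → 20%.
Line B: non-alcoholic beverage → 11.1; frozen → 11.1.1; with no added sugar → 11.1.1.1. Scheduled 32%. Umbrial agreement on 11.1: RVC ≥ 50% → 18% available; preferential 18%. → 18%.
Line C: prepared meat product → 11.2; frozen → 11.2.1; with added sugar → 11.2.1.1. Scheduled 36%. quota on 11.2 open → in-quota 3%; Umbrial agreement on 11.1: 11.2.1.1 not covered. → 3%.
Sum: 20% + 18% + 3% = 41%.

41%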